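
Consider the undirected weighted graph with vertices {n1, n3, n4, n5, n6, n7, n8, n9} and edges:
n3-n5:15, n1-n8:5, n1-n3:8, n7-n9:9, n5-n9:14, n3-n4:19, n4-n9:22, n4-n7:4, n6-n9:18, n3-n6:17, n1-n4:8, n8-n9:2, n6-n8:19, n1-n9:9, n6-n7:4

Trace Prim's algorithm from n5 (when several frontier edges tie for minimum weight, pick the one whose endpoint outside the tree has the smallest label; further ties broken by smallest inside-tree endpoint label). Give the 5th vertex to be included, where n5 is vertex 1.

Grow the tree from n5 using Prim:
Step 1: cheapest edge leaving the tree is n5-n9 (14); add n9.
Step 2: cheapest edge leaving the tree is n8-n9 (2); add n8.
Step 3: cheapest edge leaving the tree is n1-n8 (5); add n1.
Step 4: cheapest edge leaving the tree is n1-n3 (8); add n3.
Step 5: cheapest edge leaving the tree is n1-n4 (8); add n4.
Step 6: cheapest edge leaving the tree is n4-n7 (4); add n7.
Step 7: cheapest edge leaving the tree is n6-n7 (4); add n6.
Vertex order: n5, n9, n8, n1, n3, n4, n7, n6. The 5th vertex is n3.

n3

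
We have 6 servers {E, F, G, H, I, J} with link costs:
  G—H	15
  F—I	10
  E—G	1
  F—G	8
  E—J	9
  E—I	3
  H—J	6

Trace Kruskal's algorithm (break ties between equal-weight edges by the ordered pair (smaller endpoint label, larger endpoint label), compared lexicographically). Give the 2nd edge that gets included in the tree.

E-I

Sort edges by weight, then run Kruskal:
E—G (1): add — endpoints in different components.
E—I (3): add — endpoints in different components.
H—J (6): add — endpoints in different components.
F—G (8): add — endpoints in different components.
E—J (9): add — endpoints in different components.
The 2nd edge added is E—I.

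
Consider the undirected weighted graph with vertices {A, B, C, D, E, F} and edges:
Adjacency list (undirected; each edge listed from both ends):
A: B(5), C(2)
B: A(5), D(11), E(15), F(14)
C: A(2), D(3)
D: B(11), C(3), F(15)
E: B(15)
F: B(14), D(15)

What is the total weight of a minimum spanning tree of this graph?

Grow the tree from E using Prim:
Step 1: frontier [B–E 15] → take B–E (15); add B.
Step 2: frontier [A–B 5, B–D 11, B–F 14] → take A–B (5); add A.
Step 3: frontier [A–C 2, B–D 11, B–F 14] → take A–C (2); add C.
Step 4: frontier [B–D 11, B–F 14, C–D 3] → take C–D (3); add D.
Step 5: frontier [B–F 14, D–F 15] → take B–F (14); add F.
MST edges: B–E, A–B, A–C, C–D, B–F; total weight 15+5+2+3+14 = 39.

39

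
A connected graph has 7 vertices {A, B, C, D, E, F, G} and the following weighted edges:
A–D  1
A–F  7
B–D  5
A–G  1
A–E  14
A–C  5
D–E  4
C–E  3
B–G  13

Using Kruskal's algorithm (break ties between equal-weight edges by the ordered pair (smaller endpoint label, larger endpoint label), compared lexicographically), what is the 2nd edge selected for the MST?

Kruskal: consider edges lightest-first.
A–D (1): add. Components now {A,D} {B} {C} {E} {F} {G}
A–G (1): add. Components now {A,D,G} {B} {C} {E} {F}
C–E (3): add. Components now {A,D,G} {B} {C,E} {F}
D–E (4): add. Components now {A,C,D,E,G} {B} {F}
A–C (5): skip — A and C already connected.
B–D (5): add. Components now {A,B,C,D,E,G} {F}
A–F (7): add. Components now {A,B,C,D,E,F,G}
The 2nd edge added is A–G.

A-G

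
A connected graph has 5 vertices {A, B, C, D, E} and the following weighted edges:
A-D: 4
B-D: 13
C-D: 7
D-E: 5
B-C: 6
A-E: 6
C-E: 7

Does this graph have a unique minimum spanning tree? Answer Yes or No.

Kruskal's algorithm — process edges by increasing weight (ties by edge label):
A-D (4): add — endpoints in different components.
D-E (5): add — endpoints in different components.
A-E (6): skip — A and E already connected.
B-C (6): add — endpoints in different components.
C-D (7): add — endpoints in different components.
Non-tree edge C-E has weight 7, equal to the heaviest edge on its tree cycle — swapping gives another MST of the same weight. Not unique.

No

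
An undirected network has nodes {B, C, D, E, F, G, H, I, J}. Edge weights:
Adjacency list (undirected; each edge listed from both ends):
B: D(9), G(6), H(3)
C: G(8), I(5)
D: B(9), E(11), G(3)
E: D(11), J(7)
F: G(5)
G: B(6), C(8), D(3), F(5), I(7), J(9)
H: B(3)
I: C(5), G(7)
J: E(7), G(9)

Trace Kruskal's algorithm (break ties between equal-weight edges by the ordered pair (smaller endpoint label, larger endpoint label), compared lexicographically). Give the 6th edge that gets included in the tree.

Kruskal: consider edges lightest-first.
B–H (3): add — endpoints in different components.
D–G (3): add — endpoints in different components.
C–I (5): add — endpoints in different components.
F–G (5): add — endpoints in different components.
B–G (6): add — endpoints in different components.
E–J (7): add — endpoints in different components.
G–I (7): add — endpoints in different components.
C–G (8): skip — C and G already connected.
B–D (9): skip — B and D already connected.
G–J (9): add — endpoints in different components.
The 6th edge added is E–J.

E-J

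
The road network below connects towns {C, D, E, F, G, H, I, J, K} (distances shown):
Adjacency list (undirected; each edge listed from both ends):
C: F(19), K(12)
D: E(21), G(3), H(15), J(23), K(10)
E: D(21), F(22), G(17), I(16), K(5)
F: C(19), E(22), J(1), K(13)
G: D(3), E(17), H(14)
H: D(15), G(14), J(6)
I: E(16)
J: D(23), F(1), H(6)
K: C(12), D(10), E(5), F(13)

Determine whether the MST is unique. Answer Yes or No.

Yes

Kruskal: consider edges lightest-first.
F-J (1): add — endpoints in different components.
D-G (3): add — endpoints in different components.
E-K (5): add — endpoints in different components.
H-J (6): add — endpoints in different components.
D-K (10): add — endpoints in different components.
C-K (12): add — endpoints in different components.
F-K (13): add — endpoints in different components.
G-H (14): skip — G and H already connected.
D-H (15): skip — D and H already connected.
E-I (16): add — endpoints in different components.
Every non-tree edge has weight strictly greater than the heaviest edge on the tree path between its endpoints, so the MST is unique.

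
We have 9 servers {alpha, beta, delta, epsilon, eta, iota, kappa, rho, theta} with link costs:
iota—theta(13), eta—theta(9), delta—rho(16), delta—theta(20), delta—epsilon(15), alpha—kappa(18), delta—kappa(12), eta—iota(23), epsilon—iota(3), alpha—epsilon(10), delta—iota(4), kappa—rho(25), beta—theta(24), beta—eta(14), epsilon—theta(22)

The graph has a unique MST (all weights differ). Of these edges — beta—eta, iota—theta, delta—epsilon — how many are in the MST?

2

Kruskal's algorithm — process edges by increasing weight (ties by edge label):
epsilon—iota (3): add — endpoints in different components.
delta—iota (4): add — endpoints in different components.
eta—theta (9): add — endpoints in different components.
alpha—epsilon (10): add — endpoints in different components.
delta—kappa (12): add — endpoints in different components.
iota—theta (13): add — endpoints in different components.
beta—eta (14): add — endpoints in different components.
delta—epsilon (15): skip — delta and epsilon already connected.
delta—rho (16): add — endpoints in different components.
MST edge set: {epsilon—iota, delta—iota, eta—theta, alpha—epsilon, delta—kappa, iota—theta, beta—eta, delta—rho}.
Of the listed edges, {beta—eta, iota—theta} are in the MST → 2.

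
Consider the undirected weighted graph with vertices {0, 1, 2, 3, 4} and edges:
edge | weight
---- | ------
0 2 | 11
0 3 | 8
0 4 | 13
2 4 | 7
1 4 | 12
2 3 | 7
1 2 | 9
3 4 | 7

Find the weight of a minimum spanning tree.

Prim, starting at 2.
Step 1: frontier [2 3 7, 2 4 7, 1 2 9, 0 2 11] → take 2 3 (7); add 3.
Step 2: frontier [2 4 7, 1 2 9, 0 2 11, 3 4 7, 0 3 8] → take 2 4 (7); add 4.
Step 3: frontier [1 2 9, 0 2 11, 0 3 8, 1 4 12, 0 4 13] → take 0 3 (8); add 0.
Step 4: frontier [1 2 9, 1 4 12] → take 1 2 (9); add 1.
MST edges: 2 3, 2 4, 0 3, 1 2; total weight 7+7+8+9 = 31.

31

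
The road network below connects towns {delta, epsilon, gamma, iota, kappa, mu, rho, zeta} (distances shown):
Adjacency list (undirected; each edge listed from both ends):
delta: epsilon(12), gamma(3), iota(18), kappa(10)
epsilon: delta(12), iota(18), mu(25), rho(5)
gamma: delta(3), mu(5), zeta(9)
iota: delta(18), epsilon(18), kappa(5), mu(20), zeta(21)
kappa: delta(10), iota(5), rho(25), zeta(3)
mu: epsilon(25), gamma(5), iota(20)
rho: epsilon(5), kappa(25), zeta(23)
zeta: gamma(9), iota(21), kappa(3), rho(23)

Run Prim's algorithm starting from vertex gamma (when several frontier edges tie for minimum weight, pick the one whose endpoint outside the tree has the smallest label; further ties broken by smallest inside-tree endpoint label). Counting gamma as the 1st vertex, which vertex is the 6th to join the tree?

iota

Prim, starting at gamma.
Step 1: cheapest edge leaving the tree is delta—gamma (3); add delta.
Step 2: cheapest edge leaving the tree is gamma—mu (5); add mu.
Step 3: cheapest edge leaving the tree is gamma—zeta (9); add zeta.
Step 4: cheapest edge leaving the tree is kappa—zeta (3); add kappa.
Step 5: cheapest edge leaving the tree is iota—kappa (5); add iota.
Step 6: cheapest edge leaving the tree is delta—epsilon (12); add epsilon.
Step 7: cheapest edge leaving the tree is epsilon—rho (5); add rho.
Vertex order: gamma, delta, mu, zeta, kappa, iota, epsilon, rho. The 6th vertex is iota.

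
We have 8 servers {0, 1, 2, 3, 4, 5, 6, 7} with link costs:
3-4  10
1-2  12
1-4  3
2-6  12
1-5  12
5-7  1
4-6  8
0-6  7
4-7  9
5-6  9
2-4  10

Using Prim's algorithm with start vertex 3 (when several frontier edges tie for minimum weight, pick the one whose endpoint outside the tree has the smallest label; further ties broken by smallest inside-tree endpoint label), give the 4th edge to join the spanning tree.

Prim's algorithm from 3:
Step 1: cheapest edge leaving the tree is 3-4 (10); add 4.
Step 2: cheapest edge leaving the tree is 1-4 (3); add 1.
Step 3: cheapest edge leaving the tree is 4-6 (8); add 6.
Step 4: cheapest edge leaving the tree is 0-6 (7); add 0.
Step 5: cheapest edge leaving the tree is 5-6 (9); add 5.
Step 6: cheapest edge leaving the tree is 5-7 (1); add 7.
Step 7: cheapest edge leaving the tree is 2-4 (10); add 2.
The 4th edge added is 0-6.

0-6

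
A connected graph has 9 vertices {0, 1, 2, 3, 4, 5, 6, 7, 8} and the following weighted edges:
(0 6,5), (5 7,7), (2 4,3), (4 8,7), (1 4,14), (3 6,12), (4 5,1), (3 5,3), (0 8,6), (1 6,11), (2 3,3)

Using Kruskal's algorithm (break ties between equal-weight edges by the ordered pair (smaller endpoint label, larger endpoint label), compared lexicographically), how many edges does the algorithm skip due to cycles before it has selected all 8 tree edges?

Kruskal's algorithm — process edges by increasing weight (ties by edge label):
4 5 (1): add — endpoints in different components.
2 3 (3): add — endpoints in different components.
2 4 (3): add — endpoints in different components.
3 5 (3): skip — 3 and 5 already connected.
0 6 (5): add — endpoints in different components.
0 8 (6): add — endpoints in different components.
4 8 (7): add — endpoints in different components.
5 7 (7): add — endpoints in different components.
1 6 (11): add — endpoints in different components.
Edges rejected before the tree was complete: 1.

1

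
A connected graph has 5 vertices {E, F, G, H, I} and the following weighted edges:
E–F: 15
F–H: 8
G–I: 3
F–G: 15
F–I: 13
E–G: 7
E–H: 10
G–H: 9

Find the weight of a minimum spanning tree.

Prim, starting at H.
Step 1: frontier [F–H 8, G–H 9, E–H 10] → take F–H (8); add F.
Step 2: frontier [F–I 13, E–F 15, F–G 15, G–H 9, E–H 10] → take G–H (9); add G.
Step 3: frontier [F–I 13, E–F 15, G–I 3, E–G 7, E–H 10] → take G–I (3); add I.
Step 4: frontier [E–F 15, E–G 7, E–H 10] → take E–G (7); add E.
MST edges: F–H, G–H, G–I, E–G; total weight 8+9+3+7 = 27.

27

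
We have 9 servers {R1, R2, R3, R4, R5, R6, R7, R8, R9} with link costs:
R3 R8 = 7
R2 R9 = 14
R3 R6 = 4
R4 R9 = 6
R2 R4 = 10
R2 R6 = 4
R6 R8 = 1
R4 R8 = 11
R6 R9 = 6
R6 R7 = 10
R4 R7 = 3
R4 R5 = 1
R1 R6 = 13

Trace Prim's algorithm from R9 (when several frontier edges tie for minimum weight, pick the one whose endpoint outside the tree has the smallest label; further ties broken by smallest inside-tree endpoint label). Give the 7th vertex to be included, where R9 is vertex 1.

Prim's algorithm from R9:
Step 1: cheapest edge leaving the tree is R4 R9 (6); add R4.
Step 2: cheapest edge leaving the tree is R4 R5 (1); add R5.
Step 3: cheapest edge leaving the tree is R4 R7 (3); add R7.
Step 4: cheapest edge leaving the tree is R6 R9 (6); add R6.
Step 5: cheapest edge leaving the tree is R6 R8 (1); add R8.
Step 6: cheapest edge leaving the tree is R2 R6 (4); add R2.
Step 7: cheapest edge leaving the tree is R3 R6 (4); add R3.
Step 8: cheapest edge leaving the tree is R1 R6 (13); add R1.
Vertex order: R9, R4, R5, R7, R6, R8, R2, R3, R1. The 7th vertex is R2.

R2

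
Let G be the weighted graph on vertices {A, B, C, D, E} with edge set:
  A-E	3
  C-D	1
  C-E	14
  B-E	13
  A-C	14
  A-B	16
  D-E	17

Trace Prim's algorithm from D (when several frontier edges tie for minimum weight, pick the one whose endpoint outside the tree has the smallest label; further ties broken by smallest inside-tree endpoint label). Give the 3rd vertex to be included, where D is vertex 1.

Prim, starting at D.
Step 1: frontier [C-D 1, D-E 17] → take C-D (1); add C.
Step 2: frontier [A-C 14, C-E 14, D-E 17] → take A-C (14); add A.
Step 3: frontier [A-E 3, A-B 16, C-E 14, D-E 17] → take A-E (3); add E.
Step 4: frontier [A-B 16, B-E 13] → take B-E (13); add B.
Vertex order: D, C, A, E, B. The 3rd vertex is A.

A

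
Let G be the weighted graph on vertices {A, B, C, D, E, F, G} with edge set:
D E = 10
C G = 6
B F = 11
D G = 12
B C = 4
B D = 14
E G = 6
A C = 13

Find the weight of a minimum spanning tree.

50

Kruskal's algorithm — process edges by increasing weight (ties by edge label):
B C (4): add — endpoints in different components.
C G (6): add — endpoints in different components.
E G (6): add — endpoints in different components.
D E (10): add — endpoints in different components.
B F (11): add — endpoints in different components.
D G (12): skip — D and G already connected.
A C (13): add — endpoints in different components.
MST edges: B C, C G, E G, D E, B F, A C; total weight 4+6+6+10+11+13 = 50.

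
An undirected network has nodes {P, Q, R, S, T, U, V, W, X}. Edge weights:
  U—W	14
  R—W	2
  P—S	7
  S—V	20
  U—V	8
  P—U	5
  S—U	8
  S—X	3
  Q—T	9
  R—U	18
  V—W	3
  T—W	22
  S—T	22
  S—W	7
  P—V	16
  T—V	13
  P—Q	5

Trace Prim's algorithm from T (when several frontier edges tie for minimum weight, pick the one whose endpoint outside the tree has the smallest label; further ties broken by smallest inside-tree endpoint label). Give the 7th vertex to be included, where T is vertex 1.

W

Prim's algorithm from T:
Step 1: cheapest edge leaving the tree is Q—T (9); add Q.
Step 2: cheapest edge leaving the tree is P—Q (5); add P.
Step 3: cheapest edge leaving the tree is P—U (5); add U.
Step 4: cheapest edge leaving the tree is P—S (7); add S.
Step 5: cheapest edge leaving the tree is S—X (3); add X.
Step 6: cheapest edge leaving the tree is S—W (7); add W.
Step 7: cheapest edge leaving the tree is R—W (2); add R.
Step 8: cheapest edge leaving the tree is V—W (3); add V.
Vertex order: T, Q, P, U, S, X, W, R, V. The 7th vertex is W.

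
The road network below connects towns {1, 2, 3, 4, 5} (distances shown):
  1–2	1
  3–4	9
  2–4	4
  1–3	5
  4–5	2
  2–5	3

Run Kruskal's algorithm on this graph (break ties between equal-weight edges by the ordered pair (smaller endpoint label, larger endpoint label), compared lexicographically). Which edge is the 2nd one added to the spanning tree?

Kruskal's algorithm — process edges by increasing weight (ties by edge label):
1–2 (1): add — endpoints in different components.
4–5 (2): add — endpoints in different components.
2–5 (3): add — endpoints in different components.
2–4 (4): skip — 2 and 4 already connected.
1–3 (5): add — endpoints in different components.
The 2nd edge added is 4–5.

4-5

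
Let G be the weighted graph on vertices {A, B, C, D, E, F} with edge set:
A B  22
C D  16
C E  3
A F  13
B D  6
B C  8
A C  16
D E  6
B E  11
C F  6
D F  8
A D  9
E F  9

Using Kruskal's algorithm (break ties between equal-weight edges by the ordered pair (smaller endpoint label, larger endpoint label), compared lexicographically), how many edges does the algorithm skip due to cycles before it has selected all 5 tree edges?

2

Kruskal's algorithm — process edges by increasing weight (ties by edge label):
C E (3): add. Components now {A} {B} {C,E} {D} {F}
B D (6): add. Components now {A} {B,D} {C,E} {F}
C F (6): add. Components now {A} {B,D} {C,E,F}
D E (6): add. Components now {A} {B,C,D,E,F}
B C (8): skip — B and C already connected.
D F (8): skip — D and F already connected.
A D (9): add. Components now {A,B,C,D,E,F}
Edges rejected before the tree was complete: 2.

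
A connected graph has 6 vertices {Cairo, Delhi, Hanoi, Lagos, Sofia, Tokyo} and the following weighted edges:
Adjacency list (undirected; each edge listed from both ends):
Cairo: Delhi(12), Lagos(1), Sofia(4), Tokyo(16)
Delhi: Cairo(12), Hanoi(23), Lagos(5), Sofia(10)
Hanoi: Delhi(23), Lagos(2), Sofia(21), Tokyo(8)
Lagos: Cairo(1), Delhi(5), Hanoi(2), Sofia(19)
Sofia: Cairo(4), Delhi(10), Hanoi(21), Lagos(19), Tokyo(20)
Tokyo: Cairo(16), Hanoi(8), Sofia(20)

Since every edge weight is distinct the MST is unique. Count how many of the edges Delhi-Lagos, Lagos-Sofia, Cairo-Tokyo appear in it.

1

Kruskal: consider edges lightest-first.
Cairo-Lagos (1): add — endpoints in different components.
Hanoi-Lagos (2): add — endpoints in different components.
Cairo-Sofia (4): add — endpoints in different components.
Delhi-Lagos (5): add — endpoints in different components.
Hanoi-Tokyo (8): add — endpoints in different components.
MST edge set: {Cairo-Lagos, Hanoi-Lagos, Cairo-Sofia, Delhi-Lagos, Hanoi-Tokyo}.
Of the listed edges, {Delhi-Lagos} are in the MST → 1.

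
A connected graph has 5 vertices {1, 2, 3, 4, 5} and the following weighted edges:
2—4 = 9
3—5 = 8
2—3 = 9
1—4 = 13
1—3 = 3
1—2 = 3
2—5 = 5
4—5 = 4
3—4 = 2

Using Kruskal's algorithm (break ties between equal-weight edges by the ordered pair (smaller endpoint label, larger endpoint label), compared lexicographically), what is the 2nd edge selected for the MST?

Kruskal's algorithm — process edges by increasing weight (ties by edge label):
3—4 (2): add — endpoints in different components.
1—2 (3): add — endpoints in different components.
1—3 (3): add — endpoints in different components.
4—5 (4): add — endpoints in different components.
The 2nd edge added is 1—2.

1-2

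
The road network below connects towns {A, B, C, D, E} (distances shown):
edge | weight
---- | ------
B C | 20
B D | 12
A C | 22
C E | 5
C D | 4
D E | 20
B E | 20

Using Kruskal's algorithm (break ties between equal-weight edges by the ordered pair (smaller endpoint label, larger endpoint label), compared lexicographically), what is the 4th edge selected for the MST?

A-C

Kruskal: consider edges lightest-first.
C D (4): add. Components now {A} {B} {C,D} {E}
C E (5): add. Components now {A} {B} {C,D,E}
B D (12): add. Components now {A} {B,C,D,E}
B C (20): skip — B and C already connected.
B E (20): skip — B and E already connected.
D E (20): skip — D and E already connected.
A C (22): add. Components now {A,B,C,D,E}
The 4th edge added is A C.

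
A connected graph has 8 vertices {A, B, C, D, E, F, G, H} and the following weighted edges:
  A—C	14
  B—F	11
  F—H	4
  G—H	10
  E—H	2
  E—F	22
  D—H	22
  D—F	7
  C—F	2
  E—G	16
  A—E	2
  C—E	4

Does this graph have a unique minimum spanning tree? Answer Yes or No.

Sort edges by weight, then run Kruskal:
A—E (2): add — endpoints in different components.
C—F (2): add — endpoints in different components.
E—H (2): add — endpoints in different components.
C—E (4): add — endpoints in different components.
F—H (4): skip — F and H already connected.
D—F (7): add — endpoints in different components.
G—H (10): add — endpoints in different components.
B—F (11): add — endpoints in different components.
Non-tree edge F—H has weight 4, equal to the heaviest edge on its tree cycle — swapping gives another MST of the same weight. Not unique.

No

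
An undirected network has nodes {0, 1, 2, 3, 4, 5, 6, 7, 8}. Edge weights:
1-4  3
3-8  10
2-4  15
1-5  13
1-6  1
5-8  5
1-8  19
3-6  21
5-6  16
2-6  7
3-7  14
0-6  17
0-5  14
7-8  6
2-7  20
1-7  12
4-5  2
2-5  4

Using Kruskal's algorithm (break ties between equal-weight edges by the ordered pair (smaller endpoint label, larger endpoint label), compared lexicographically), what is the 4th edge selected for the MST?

2-5

Kruskal's algorithm — process edges by increasing weight (ties by edge label):
1-6 (1): add — endpoints in different components.
4-5 (2): add — endpoints in different components.
1-4 (3): add — endpoints in different components.
2-5 (4): add — endpoints in different components.
5-8 (5): add — endpoints in different components.
7-8 (6): add — endpoints in different components.
2-6 (7): skip — 2 and 6 already connected.
3-8 (10): add — endpoints in different components.
1-7 (12): skip — 1 and 7 already connected.
1-5 (13): skip — 1 and 5 already connected.
0-5 (14): add — endpoints in different components.
The 4th edge added is 2-5.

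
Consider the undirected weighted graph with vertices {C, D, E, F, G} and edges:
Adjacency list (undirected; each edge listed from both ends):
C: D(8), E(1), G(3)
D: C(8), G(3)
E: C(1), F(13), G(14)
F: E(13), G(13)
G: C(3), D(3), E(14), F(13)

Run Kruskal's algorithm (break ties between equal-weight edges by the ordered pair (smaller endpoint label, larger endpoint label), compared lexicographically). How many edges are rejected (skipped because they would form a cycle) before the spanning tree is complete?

Kruskal: consider edges lightest-first.
C—E (1): add — endpoints in different components.
C—G (3): add — endpoints in different components.
D—G (3): add — endpoints in different components.
C—D (8): skip — C and D already connected.
E—F (13): add — endpoints in different components.
Edges rejected before the tree was complete: 1.

1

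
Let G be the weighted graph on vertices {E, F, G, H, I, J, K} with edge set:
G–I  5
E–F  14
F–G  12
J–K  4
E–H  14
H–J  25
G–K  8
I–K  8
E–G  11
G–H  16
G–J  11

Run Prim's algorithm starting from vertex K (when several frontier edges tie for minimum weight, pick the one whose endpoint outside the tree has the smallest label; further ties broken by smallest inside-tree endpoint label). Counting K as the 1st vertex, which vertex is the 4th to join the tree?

I

Prim's algorithm from K:
Step 1: frontier [J–K 4, G–K 8, I–K 8] → take J–K (4); add J.
Step 2: frontier [G–J 11, H–J 25, G–K 8, I–K 8] → take G–K (8); add G.
Step 3: frontier [G–I 5, E–G 11, F–G 12, G–H 16, H–J 25, I–K 8] → take G–I (5); add I.
Step 4: frontier [E–G 11, F–G 12, G–H 16, H–J 25] → take E–G (11); add E.
Step 5: frontier [E–F 14, E–H 14, F–G 12, G–H 16, H–J 25] → take F–G (12); add F.
Step 6: frontier [E–H 14, G–H 16, H–J 25] → take E–H (14); add H.
Vertex order: K, J, G, I, E, F, H. The 4th vertex is I.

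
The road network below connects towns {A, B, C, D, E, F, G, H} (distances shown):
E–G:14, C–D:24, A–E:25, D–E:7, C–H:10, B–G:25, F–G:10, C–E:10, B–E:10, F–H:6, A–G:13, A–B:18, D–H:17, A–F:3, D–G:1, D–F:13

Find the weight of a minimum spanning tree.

47

Kruskal's algorithm — process edges by increasing weight (ties by edge label):
D–G (1): add — endpoints in different components.
A–F (3): add — endpoints in different components.
F–H (6): add — endpoints in different components.
D–E (7): add — endpoints in different components.
B–E (10): add — endpoints in different components.
C–E (10): add — endpoints in different components.
C–H (10): add — endpoints in different components.
MST edges: D–G, A–F, F–H, D–E, B–E, C–E, C–H; total weight 1+3+6+7+10+10+10 = 47.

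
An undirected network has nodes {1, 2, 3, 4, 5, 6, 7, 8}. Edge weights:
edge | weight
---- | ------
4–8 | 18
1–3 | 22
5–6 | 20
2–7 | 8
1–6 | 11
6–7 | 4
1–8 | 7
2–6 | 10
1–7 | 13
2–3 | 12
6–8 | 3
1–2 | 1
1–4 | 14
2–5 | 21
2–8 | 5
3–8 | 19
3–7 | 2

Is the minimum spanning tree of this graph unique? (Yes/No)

Yes

Kruskal: consider edges lightest-first.
1–2 (1): add — endpoints in different components.
3–7 (2): add — endpoints in different components.
6–8 (3): add — endpoints in different components.
6–7 (4): add — endpoints in different components.
2–8 (5): add — endpoints in different components.
1–8 (7): skip — 1 and 8 already connected.
2–7 (8): skip — 2 and 7 already connected.
2–6 (10): skip — 2 and 6 already connected.
1–6 (11): skip — 1 and 6 already connected.
2–3 (12): skip — 2 and 3 already connected.
1–7 (13): skip — 1 and 7 already connected.
1–4 (14): add — endpoints in different components.
4–8 (18): skip — 4 and 8 already connected.
3–8 (19): skip — 3 and 8 already connected.
5–6 (20): add — endpoints in different components.
Every non-tree edge has weight strictly greater than the heaviest edge on the tree path between its endpoints, so the MST is unique.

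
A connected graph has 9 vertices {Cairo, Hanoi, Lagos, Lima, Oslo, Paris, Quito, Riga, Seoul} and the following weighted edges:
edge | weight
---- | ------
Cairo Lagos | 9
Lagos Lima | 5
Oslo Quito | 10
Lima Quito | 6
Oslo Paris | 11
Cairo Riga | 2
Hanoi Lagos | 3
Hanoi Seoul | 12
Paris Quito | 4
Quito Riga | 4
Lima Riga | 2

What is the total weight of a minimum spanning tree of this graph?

42

Kruskal's algorithm — process edges by increasing weight (ties by edge label):
Cairo Riga (2): add — endpoints in different components.
Lima Riga (2): add — endpoints in different components.
Hanoi Lagos (3): add — endpoints in different components.
Paris Quito (4): add — endpoints in different components.
Quito Riga (4): add — endpoints in different components.
Lagos Lima (5): add — endpoints in different components.
Lima Quito (6): skip — Quito and Lima already connected.
Cairo Lagos (9): skip — Lagos and Cairo already connected.
Oslo Quito (10): add — endpoints in different components.
Oslo Paris (11): skip — Paris and Oslo already connected.
Hanoi Seoul (12): add — endpoints in different components.
MST edges: Cairo Riga, Lima Riga, Hanoi Lagos, Paris Quito, Quito Riga, Lagos Lima, Oslo Quito, Hanoi Seoul; total weight 2+2+3+4+4+5+10+12 = 42.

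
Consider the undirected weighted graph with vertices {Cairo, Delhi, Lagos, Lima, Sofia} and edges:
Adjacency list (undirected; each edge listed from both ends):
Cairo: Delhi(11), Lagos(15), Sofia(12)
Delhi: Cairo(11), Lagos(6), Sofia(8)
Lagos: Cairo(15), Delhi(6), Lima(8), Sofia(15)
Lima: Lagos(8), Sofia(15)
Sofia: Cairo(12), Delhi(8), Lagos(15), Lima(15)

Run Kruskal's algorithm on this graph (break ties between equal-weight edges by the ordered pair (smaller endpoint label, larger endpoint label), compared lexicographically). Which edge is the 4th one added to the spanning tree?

Cairo-Delhi

Kruskal: consider edges lightest-first.
Delhi Lagos (6): add — endpoints in different components.
Delhi Sofia (8): add — endpoints in different components.
Lagos Lima (8): add — endpoints in different components.
Cairo Delhi (11): add — endpoints in different components.
The 4th edge added is Cairo Delhi.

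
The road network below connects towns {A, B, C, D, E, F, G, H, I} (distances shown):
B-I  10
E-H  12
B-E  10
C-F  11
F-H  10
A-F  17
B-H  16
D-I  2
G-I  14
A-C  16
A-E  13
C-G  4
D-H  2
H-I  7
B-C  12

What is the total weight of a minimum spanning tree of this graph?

62

Sort edges by weight, then run Kruskal:
D-H (2): add — endpoints in different components.
D-I (2): add — endpoints in different components.
C-G (4): add — endpoints in different components.
H-I (7): skip — H and I already connected.
B-E (10): add — endpoints in different components.
B-I (10): add — endpoints in different components.
F-H (10): add — endpoints in different components.
C-F (11): add — endpoints in different components.
B-C (12): skip — B and C already connected.
E-H (12): skip — E and H already connected.
A-E (13): add — endpoints in different components.
MST edges: D-H, D-I, C-G, B-E, B-I, F-H, C-F, A-E; total weight 2+2+4+10+10+10+11+13 = 62.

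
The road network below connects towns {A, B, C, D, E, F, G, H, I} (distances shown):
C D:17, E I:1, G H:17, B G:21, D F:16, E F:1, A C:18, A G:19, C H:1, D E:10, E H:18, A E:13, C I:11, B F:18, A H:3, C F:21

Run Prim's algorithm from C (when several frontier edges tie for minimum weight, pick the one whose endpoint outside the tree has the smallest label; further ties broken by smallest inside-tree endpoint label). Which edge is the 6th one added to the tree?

D-E

Grow the tree from C using Prim:
Step 1: cheapest edge leaving the tree is C H (1); add H.
Step 2: cheapest edge leaving the tree is A H (3); add A.
Step 3: cheapest edge leaving the tree is C I (11); add I.
Step 4: cheapest edge leaving the tree is E I (1); add E.
Step 5: cheapest edge leaving the tree is E F (1); add F.
Step 6: cheapest edge leaving the tree is D E (10); add D.
Step 7: cheapest edge leaving the tree is G H (17); add G.
Step 8: cheapest edge leaving the tree is B F (18); add B.
The 6th edge added is D E.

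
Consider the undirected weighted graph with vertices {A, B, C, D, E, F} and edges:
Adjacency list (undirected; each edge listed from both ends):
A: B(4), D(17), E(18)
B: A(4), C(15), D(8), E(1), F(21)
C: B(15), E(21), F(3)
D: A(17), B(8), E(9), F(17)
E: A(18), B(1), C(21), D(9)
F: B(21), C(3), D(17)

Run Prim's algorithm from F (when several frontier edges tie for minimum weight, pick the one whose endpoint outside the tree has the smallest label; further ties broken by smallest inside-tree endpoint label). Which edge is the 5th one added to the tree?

Grow the tree from F using Prim:
Step 1: frontier [C—F 3, D—F 17, B—F 21] → take C—F (3); add C.
Step 2: frontier [B—C 15, C—E 21, D—F 17, B—F 21] → take B—C (15); add B.
Step 3: frontier [B—E 1, A—B 4, B—D 8, C—E 21, D—F 17] → take B—E (1); add E.
Step 4: frontier [A—B 4, B—D 8, D—E 9, A—E 18, D—F 17] → take A—B (4); add A.
Step 5: frontier [A—D 17, B—D 8, D—E 9, D—F 17] → take B—D (8); add D.
The 5th edge added is B—D.

B-D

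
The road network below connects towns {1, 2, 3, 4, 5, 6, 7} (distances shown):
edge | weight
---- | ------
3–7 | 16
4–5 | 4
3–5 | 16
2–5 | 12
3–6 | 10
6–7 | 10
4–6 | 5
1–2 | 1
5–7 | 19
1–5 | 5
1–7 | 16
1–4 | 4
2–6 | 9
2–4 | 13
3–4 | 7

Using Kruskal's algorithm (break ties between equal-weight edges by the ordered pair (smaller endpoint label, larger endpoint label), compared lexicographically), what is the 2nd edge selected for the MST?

Kruskal: consider edges lightest-first.
1–2 (1): add. Components now {1,2} {3} {4} {5} {6} {7}
1–4 (4): add. Components now {1,2,4} {3} {5} {6} {7}
4–5 (4): add. Components now {1,2,4,5} {3} {6} {7}
1–5 (5): skip — 1 and 5 already connected.
4–6 (5): add. Components now {1,2,4,5,6} {3} {7}
3–4 (7): add. Components now {1,2,3,4,5,6} {7}
2–6 (9): skip — 2 and 6 already connected.
3–6 (10): skip — 3 and 6 already connected.
6–7 (10): add. Components now {1,2,3,4,5,6,7}
The 2nd edge added is 1–4.

1-4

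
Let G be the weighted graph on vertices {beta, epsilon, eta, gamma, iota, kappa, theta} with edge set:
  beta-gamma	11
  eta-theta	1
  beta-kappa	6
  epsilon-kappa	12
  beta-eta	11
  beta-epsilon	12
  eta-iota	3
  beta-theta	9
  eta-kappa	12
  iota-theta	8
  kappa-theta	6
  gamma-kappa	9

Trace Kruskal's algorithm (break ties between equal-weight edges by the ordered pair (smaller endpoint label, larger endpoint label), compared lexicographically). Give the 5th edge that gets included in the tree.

gamma-kappa

Kruskal: consider edges lightest-first.
eta-theta (1): add. Components now {eta,theta} {gamma} {epsilon} {beta} {kappa} {iota}
eta-iota (3): add. Components now {eta,iota,theta} {gamma} {epsilon} {beta} {kappa}
beta-kappa (6): add. Components now {eta,iota,theta} {gamma} {epsilon} {beta,kappa}
kappa-theta (6): add. Components now {beta,eta,iota,kappa,theta} {gamma} {epsilon}
iota-theta (8): skip — theta and iota already connected.
beta-theta (9): skip — theta and beta already connected.
gamma-kappa (9): add. Components now {beta,eta,gamma,iota,kappa,theta} {epsilon}
beta-eta (11): skip — beta and eta already connected.
beta-gamma (11): skip — gamma and beta already connected.
beta-epsilon (12): add. Components now {beta,epsilon,eta,gamma,iota,kappa,theta}
The 5th edge added is gamma-kappa.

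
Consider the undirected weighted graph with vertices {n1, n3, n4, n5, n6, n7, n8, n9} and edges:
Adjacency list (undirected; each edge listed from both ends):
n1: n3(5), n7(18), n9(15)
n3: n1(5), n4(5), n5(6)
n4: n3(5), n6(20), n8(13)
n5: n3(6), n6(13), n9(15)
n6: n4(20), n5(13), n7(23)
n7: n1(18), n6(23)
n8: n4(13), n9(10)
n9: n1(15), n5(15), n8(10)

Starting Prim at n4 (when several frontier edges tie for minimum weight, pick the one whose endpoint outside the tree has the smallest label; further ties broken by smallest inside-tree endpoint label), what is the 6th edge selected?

Prim, starting at n4.
Step 1: frontier [n3 n4 5, n4 n8 13, n4 n6 20] → take n3 n4 (5); add n3.
Step 2: frontier [n1 n3 5, n3 n5 6, n4 n8 13, n4 n6 20] → take n1 n3 (5); add n1.
Step 3: frontier [n1 n9 15, n1 n7 18, n3 n5 6, n4 n8 13, n4 n6 20] → take n3 n5 (6); add n5.
Step 4: frontier [n1 n9 15, n1 n7 18, n4 n8 13, n4 n6 20, n5 n6 13, n5 n9 15] → take n5 n6 (13); add n6.
Step 5: frontier [n1 n9 15, n1 n7 18, n4 n8 13, n5 n9 15, n6 n7 23] → take n4 n8 (13); add n8.
Step 6: frontier [n1 n9 15, n1 n7 18, n5 n9 15, n6 n7 23, n8 n9 10] → take n8 n9 (10); add n9.
Step 7: frontier [n1 n7 18, n6 n7 23] → take n1 n7 (18); add n7.
The 6th edge added is n8 n9.

n8-n9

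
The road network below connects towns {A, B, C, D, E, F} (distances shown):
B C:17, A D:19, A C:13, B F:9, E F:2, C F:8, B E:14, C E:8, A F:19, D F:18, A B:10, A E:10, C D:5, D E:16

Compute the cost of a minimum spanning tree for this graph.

34

Prim, starting at B.
Step 1: frontier [B F 9, A B 10, B E 14, B C 17] → take B F (9); add F.
Step 2: frontier [A B 10, B E 14, B C 17, E F 2, C F 8, D F 18, A F 19] → take E F (2); add E.
Step 3: frontier [A B 10, B C 17, C E 8, A E 10, D E 16, C F 8, D F 18, A F 19] → take C E (8); add C.
Step 4: frontier [A B 10, C D 5, A C 13, A E 10, D E 16, D F 18, A F 19] → take C D (5); add D.
Step 5: frontier [A B 10, A C 13, A D 19, A E 10, A F 19] → take A B (10); add A.
MST edges: B F, E F, C E, C D, A B; total weight 9+2+8+5+10 = 34.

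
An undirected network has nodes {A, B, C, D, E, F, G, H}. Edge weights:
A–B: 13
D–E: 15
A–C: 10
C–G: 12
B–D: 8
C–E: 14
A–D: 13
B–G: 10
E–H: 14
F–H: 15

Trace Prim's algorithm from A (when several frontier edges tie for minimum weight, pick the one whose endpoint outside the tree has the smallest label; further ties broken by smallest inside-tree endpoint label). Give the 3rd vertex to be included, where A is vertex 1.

Prim's algorithm from A:
Step 1: cheapest edge leaving the tree is A–C (10); add C.
Step 2: cheapest edge leaving the tree is C–G (12); add G.
Step 3: cheapest edge leaving the tree is B–G (10); add B.
Step 4: cheapest edge leaving the tree is B–D (8); add D.
Step 5: cheapest edge leaving the tree is C–E (14); add E.
Step 6: cheapest edge leaving the tree is E–H (14); add H.
Step 7: cheapest edge leaving the tree is F–H (15); add F.
Vertex order: A, C, G, B, D, E, H, F. The 3rd vertex is G.

G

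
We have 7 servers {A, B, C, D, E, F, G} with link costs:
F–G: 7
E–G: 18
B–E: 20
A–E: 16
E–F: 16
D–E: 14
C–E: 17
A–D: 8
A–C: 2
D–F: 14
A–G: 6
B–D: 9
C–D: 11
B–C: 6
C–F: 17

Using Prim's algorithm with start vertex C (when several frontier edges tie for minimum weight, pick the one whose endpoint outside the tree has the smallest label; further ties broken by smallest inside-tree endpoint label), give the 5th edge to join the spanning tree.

Prim's algorithm from C:
Step 1: cheapest edge leaving the tree is A–C (2); add A.
Step 2: cheapest edge leaving the tree is B–C (6); add B.
Step 3: cheapest edge leaving the tree is A–G (6); add G.
Step 4: cheapest edge leaving the tree is F–G (7); add F.
Step 5: cheapest edge leaving the tree is A–D (8); add D.
Step 6: cheapest edge leaving the tree is D–E (14); add E.
The 5th edge added is A–D.

A-D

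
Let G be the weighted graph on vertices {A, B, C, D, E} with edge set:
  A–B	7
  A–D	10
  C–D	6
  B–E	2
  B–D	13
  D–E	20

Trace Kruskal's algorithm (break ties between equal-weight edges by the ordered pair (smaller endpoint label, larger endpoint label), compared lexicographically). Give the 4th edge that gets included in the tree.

Kruskal: consider edges lightest-first.
B–E (2): add. Components now {A} {B,E} {C} {D}
C–D (6): add. Components now {A} {B,E} {C,D}
A–B (7): add. Components now {A,B,E} {C,D}
A–D (10): add. Components now {A,B,C,D,E}
The 4th edge added is A–D.

A-D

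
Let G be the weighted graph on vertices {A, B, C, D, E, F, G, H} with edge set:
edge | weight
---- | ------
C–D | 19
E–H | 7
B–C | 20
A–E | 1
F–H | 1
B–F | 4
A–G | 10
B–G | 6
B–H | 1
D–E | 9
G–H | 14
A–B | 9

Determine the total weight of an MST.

Kruskal's algorithm — process edges by increasing weight (ties by edge label):
A–E (1): add — endpoints in different components.
B–H (1): add — endpoints in different components.
F–H (1): add — endpoints in different components.
B–F (4): skip — B and F already connected.
B–G (6): add — endpoints in different components.
E–H (7): add — endpoints in different components.
A–B (9): skip — A and B already connected.
D–E (9): add — endpoints in different components.
A–G (10): skip — A and G already connected.
G–H (14): skip — G and H already connected.
C–D (19): add — endpoints in different components.
MST edges: A–E, B–H, F–H, B–G, E–H, D–E, C–D; total weight 1+1+1+6+7+9+19 = 44.

44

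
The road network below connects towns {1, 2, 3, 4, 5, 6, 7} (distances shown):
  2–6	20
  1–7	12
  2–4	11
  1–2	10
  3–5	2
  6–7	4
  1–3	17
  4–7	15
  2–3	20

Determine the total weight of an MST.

Kruskal: consider edges lightest-first.
3–5 (2): add. Components now {1} {2} {3,5} {4} {6} {7}
6–7 (4): add. Components now {1} {2} {3,5} {4} {6,7}
1–2 (10): add. Components now {1,2} {3,5} {4} {6,7}
2–4 (11): add. Components now {1,2,4} {3,5} {6,7}
1–7 (12): add. Components now {1,2,4,6,7} {3,5}
4–7 (15): skip — 4 and 7 already connected.
1–3 (17): add. Components now {1,2,3,4,5,6,7}
MST edges: 3–5, 6–7, 1–2, 2–4, 1–7, 1–3; total weight 2+4+10+11+12+17 = 56.

56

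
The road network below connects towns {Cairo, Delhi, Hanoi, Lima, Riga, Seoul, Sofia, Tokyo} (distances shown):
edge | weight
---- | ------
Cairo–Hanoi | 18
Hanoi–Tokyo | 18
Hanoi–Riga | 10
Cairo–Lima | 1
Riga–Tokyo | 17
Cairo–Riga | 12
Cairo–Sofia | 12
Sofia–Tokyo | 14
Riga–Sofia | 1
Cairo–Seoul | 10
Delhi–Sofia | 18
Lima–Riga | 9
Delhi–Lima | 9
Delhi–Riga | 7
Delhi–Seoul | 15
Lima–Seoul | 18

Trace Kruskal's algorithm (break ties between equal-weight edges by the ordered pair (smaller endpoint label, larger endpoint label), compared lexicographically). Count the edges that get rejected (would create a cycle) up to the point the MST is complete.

3

Kruskal's algorithm — process edges by increasing weight (ties by edge label):
Cairo–Lima (1): add — endpoints in different components.
Riga–Sofia (1): add — endpoints in different components.
Delhi–Riga (7): add — endpoints in different components.
Delhi–Lima (9): add — endpoints in different components.
Lima–Riga (9): skip — Riga and Lima already connected.
Cairo–Seoul (10): add — endpoints in different components.
Hanoi–Riga (10): add — endpoints in different components.
Cairo–Riga (12): skip — Riga and Cairo already connected.
Cairo–Sofia (12): skip — Sofia and Cairo already connected.
Sofia–Tokyo (14): add — endpoints in different components.
Edges rejected before the tree was complete: 3.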